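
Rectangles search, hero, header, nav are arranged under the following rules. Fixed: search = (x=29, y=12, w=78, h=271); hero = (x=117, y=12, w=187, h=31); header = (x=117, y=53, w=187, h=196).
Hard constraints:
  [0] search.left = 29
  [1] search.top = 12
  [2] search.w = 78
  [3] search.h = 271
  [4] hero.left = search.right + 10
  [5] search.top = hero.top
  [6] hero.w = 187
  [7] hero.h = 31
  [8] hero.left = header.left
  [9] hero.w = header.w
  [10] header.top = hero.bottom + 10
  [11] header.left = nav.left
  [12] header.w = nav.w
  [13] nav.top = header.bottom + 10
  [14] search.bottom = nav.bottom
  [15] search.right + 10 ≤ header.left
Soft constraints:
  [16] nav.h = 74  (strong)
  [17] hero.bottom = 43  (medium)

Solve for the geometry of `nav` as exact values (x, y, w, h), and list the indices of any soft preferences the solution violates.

nav = (x=117, y=259, w=187, h=24)
violated soft preferences: 16

1. nav.x = 117  [header.left = nav.left]
2. nav.w = 187  [header.w = nav.w]
3. nav.y = 259  [nav.top = header.bottom + 10]
4. nav.h = 24  [search.bottom = nav.bottom]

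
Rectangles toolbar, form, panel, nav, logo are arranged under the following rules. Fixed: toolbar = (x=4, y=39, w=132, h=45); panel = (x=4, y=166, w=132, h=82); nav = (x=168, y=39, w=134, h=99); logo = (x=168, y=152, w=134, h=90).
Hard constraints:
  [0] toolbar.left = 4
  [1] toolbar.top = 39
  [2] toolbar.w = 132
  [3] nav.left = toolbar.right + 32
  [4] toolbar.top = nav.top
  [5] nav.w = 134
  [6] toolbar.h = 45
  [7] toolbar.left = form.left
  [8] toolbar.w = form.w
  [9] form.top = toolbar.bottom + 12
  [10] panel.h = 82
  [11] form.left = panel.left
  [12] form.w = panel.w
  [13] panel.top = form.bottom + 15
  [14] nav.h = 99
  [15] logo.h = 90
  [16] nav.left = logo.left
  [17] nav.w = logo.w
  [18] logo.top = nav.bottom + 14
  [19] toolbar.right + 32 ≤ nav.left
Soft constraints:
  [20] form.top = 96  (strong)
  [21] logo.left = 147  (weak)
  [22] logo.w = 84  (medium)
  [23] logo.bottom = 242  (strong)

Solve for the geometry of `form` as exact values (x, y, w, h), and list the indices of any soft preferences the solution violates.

1. form.x = 4  [toolbar.left = form.left]
2. form.w = 132  [toolbar.w = form.w]
3. form.y = 96  [form.top = toolbar.bottom + 12]
4. form.h = 55  [panel.top = form.bottom + 15]

form = (x=4, y=96, w=132, h=55)
violated soft preferences: 21, 22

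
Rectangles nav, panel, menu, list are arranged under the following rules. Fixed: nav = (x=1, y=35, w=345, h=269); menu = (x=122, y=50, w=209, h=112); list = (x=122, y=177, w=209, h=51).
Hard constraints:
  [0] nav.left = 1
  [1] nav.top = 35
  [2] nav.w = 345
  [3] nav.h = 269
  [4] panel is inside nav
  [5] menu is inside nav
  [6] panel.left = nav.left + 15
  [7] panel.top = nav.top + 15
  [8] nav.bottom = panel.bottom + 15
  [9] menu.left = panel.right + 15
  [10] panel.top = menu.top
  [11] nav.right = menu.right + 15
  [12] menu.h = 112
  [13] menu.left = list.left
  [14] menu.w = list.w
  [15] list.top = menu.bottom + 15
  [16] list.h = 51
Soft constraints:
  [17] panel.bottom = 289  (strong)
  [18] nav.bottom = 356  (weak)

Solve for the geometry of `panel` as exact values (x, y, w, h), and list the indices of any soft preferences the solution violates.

1. panel.x = 16  [panel.left = nav.left + 15]
2. panel.y = 50  [panel.top = nav.top + 15]
3. panel.h = 239  [nav.bottom = panel.bottom + 15]
4. panel.w = 91  [menu.left = panel.right + 15]

panel = (x=16, y=50, w=91, h=239)
violated soft preferences: 18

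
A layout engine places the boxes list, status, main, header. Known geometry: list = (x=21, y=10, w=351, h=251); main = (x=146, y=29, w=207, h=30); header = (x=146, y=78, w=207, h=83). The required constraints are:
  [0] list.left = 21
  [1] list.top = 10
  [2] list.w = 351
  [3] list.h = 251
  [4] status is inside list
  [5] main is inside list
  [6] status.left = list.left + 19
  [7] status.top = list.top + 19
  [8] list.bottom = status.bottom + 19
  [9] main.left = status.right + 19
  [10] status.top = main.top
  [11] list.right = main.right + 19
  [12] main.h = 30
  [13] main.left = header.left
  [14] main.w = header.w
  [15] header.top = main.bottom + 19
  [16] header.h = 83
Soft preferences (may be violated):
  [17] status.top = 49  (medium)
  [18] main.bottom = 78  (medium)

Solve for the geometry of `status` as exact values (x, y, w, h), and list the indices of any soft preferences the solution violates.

status = (x=40, y=29, w=87, h=213)
violated soft preferences: 17, 18

1. status.x = 40  [status.left = list.left + 19]
2. status.y = 29  [status.top = list.top + 19]
3. status.h = 213  [list.bottom = status.bottom + 19]
4. status.w = 87  [main.left = status.right + 19]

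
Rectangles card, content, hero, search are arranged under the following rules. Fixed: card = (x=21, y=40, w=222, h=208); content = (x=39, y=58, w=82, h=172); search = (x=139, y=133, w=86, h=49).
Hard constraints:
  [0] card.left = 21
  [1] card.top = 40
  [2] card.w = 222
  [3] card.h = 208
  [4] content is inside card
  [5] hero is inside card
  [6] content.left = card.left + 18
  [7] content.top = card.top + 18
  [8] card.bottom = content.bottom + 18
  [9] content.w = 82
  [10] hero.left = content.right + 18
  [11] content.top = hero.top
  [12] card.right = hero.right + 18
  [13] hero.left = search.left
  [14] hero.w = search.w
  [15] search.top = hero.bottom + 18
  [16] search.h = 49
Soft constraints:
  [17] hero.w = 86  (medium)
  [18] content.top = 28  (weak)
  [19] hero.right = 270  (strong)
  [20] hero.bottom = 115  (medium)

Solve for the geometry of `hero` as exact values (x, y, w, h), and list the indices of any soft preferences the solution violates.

hero = (x=139, y=58, w=86, h=57)
violated soft preferences: 18, 19

1. hero.x = 139  [hero.left = content.right + 18]
2. hero.y = 58  [content.top = hero.top]
3. hero.w = 86  [card.right = hero.right + 18]
4. hero.h = 57  [search.top = hero.bottom + 18]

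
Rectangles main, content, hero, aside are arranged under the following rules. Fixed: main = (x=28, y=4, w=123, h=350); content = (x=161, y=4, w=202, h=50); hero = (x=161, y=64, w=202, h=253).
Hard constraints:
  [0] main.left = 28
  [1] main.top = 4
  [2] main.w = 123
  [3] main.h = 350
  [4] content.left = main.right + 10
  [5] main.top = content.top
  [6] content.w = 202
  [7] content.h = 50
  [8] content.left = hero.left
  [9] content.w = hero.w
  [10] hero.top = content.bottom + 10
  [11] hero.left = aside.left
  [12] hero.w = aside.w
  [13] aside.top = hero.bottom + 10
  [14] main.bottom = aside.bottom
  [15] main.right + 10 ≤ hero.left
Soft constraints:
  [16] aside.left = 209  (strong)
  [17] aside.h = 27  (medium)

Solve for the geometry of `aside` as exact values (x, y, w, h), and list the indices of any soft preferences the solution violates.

aside = (x=161, y=327, w=202, h=27)
violated soft preferences: 16

1. aside.x = 161  [hero.left = aside.left]
2. aside.w = 202  [hero.w = aside.w]
3. aside.y = 327  [aside.top = hero.bottom + 10]
4. aside.h = 27  [main.bottom = aside.bottom]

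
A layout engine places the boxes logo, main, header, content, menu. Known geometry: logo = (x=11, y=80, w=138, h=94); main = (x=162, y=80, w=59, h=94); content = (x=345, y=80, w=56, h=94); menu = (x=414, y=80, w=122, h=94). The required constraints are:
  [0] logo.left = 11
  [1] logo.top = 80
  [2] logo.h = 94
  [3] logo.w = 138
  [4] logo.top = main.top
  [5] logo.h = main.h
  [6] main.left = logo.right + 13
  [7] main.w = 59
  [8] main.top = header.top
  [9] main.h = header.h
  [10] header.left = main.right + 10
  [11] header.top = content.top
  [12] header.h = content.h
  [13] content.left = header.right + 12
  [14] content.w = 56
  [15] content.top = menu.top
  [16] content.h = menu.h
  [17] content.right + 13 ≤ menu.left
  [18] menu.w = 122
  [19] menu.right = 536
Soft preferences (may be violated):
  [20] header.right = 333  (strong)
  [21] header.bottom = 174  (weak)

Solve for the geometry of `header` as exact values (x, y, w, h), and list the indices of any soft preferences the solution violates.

1. header.y = 80  [main.top = header.top]
2. header.h = 94  [main.h = header.h]
3. header.x = 231  [header.left = main.right + 10]
4. header.w = 102  [content.left = header.right + 12]

header = (x=231, y=80, w=102, h=94)
violated soft preferences: none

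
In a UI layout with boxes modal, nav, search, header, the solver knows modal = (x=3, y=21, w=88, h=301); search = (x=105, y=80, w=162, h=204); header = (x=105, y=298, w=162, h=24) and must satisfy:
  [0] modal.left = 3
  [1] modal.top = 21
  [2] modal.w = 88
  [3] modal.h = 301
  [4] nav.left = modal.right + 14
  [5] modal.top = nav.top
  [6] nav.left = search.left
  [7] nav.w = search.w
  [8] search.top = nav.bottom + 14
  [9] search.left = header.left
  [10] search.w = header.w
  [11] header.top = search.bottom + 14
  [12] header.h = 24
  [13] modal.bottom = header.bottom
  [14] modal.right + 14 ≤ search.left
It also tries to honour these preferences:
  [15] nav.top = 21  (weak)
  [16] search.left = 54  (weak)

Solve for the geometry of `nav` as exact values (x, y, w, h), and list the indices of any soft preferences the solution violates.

1. nav.x = 105  [nav.left = modal.right + 14]
2. nav.y = 21  [modal.top = nav.top]
3. nav.w = 162  [nav.w = search.w]
4. nav.h = 45  [search.top = nav.bottom + 14]

nav = (x=105, y=21, w=162, h=45)
violated soft preferences: 16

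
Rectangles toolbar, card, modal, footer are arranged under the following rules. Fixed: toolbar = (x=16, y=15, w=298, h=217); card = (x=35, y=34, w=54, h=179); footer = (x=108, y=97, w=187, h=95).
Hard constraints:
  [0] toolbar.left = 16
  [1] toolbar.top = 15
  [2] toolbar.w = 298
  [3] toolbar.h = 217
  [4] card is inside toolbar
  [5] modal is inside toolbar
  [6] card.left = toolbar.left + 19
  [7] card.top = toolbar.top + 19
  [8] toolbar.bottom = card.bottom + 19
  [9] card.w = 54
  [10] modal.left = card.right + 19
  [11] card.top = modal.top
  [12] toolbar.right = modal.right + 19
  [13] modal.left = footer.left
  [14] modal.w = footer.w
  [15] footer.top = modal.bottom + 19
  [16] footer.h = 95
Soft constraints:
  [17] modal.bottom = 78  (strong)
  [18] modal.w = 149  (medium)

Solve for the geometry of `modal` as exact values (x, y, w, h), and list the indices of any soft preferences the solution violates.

1. modal.x = 108  [modal.left = card.right + 19]
2. modal.y = 34  [card.top = modal.top]
3. modal.w = 187  [toolbar.right = modal.right + 19]
4. modal.h = 44  [footer.top = modal.bottom + 19]

modal = (x=108, y=34, w=187, h=44)
violated soft preferences: 18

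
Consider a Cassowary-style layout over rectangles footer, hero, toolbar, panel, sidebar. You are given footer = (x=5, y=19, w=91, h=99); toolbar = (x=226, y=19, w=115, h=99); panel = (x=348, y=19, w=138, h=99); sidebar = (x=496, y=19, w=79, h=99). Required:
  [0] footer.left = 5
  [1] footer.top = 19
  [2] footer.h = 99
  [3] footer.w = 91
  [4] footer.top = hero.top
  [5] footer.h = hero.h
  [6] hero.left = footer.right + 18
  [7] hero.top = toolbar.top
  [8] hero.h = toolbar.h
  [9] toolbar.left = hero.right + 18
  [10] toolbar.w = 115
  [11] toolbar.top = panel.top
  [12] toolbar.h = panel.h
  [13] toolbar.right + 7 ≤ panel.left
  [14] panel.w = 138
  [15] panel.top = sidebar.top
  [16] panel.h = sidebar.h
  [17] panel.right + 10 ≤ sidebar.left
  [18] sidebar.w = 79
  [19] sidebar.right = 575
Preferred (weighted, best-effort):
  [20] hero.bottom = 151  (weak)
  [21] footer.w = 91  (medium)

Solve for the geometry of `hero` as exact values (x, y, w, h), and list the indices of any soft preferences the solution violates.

1. hero.y = 19  [footer.top = hero.top]
2. hero.h = 99  [footer.h = hero.h]
3. hero.x = 114  [hero.left = footer.right + 18]
4. hero.w = 94  [toolbar.left = hero.right + 18]

hero = (x=114, y=19, w=94, h=99)
violated soft preferences: 20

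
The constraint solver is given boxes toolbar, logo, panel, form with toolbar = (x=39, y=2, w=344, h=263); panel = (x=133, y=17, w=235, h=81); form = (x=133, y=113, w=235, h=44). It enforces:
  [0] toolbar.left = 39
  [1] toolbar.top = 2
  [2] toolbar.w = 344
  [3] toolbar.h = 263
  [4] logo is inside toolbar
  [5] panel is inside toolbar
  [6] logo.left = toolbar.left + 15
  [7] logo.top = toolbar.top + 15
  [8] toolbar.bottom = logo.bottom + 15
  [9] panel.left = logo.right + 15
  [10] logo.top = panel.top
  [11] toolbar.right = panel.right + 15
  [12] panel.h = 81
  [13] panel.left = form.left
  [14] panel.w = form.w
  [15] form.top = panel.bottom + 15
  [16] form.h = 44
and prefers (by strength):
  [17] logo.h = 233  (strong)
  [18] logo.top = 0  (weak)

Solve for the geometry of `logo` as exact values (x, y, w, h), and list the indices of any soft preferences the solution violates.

logo = (x=54, y=17, w=64, h=233)
violated soft preferences: 18

1. logo.x = 54  [logo.left = toolbar.left + 15]
2. logo.y = 17  [logo.top = toolbar.top + 15]
3. logo.h = 233  [toolbar.bottom = logo.bottom + 15]
4. logo.w = 64  [panel.left = logo.right + 15]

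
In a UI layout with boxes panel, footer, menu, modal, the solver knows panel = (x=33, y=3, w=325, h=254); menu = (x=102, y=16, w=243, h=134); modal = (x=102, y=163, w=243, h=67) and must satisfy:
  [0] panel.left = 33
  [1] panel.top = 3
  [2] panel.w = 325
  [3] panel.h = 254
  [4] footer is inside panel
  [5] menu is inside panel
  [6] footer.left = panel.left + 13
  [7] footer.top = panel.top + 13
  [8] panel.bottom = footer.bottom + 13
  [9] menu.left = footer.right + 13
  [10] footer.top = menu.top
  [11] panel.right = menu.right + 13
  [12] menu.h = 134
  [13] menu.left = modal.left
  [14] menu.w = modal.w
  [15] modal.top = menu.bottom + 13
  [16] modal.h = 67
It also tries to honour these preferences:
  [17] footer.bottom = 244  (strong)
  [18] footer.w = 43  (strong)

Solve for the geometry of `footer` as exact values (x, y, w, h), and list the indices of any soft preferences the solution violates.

1. footer.x = 46  [footer.left = panel.left + 13]
2. footer.y = 16  [footer.top = panel.top + 13]
3. footer.h = 228  [panel.bottom = footer.bottom + 13]
4. footer.w = 43  [menu.left = footer.right + 13]

footer = (x=46, y=16, w=43, h=228)
violated soft preferences: none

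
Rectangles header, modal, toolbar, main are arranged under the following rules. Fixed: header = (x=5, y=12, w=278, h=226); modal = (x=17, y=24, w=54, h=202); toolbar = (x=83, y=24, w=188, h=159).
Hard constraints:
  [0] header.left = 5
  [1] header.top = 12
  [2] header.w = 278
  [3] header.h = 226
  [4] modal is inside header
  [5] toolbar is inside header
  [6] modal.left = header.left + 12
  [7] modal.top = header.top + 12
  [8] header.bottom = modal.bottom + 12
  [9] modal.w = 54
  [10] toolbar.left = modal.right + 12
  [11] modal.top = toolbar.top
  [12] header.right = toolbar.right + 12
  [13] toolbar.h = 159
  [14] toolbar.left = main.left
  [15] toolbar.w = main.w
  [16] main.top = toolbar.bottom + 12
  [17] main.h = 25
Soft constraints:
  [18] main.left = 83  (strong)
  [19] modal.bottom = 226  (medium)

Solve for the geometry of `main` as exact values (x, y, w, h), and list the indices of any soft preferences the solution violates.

main = (x=83, y=195, w=188, h=25)
violated soft preferences: none

1. main.x = 83  [toolbar.left = main.left]
2. main.w = 188  [toolbar.w = main.w]
3. main.y = 195  [main.top = toolbar.bottom + 12]
4. main.h = 25  [main.h = 25]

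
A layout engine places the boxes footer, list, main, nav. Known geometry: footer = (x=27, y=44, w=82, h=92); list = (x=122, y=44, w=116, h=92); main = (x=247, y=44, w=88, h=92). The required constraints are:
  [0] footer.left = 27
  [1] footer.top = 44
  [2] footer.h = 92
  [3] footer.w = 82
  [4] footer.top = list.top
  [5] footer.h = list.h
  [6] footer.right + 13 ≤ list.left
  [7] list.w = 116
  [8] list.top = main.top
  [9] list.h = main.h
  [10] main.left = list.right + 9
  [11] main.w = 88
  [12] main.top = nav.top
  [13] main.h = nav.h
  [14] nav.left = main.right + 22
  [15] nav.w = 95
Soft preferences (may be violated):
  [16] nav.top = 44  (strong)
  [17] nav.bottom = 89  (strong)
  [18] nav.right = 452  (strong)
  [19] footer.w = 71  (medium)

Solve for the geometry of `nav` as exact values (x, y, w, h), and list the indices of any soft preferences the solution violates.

nav = (x=357, y=44, w=95, h=92)
violated soft preferences: 17, 19

1. nav.y = 44  [main.top = nav.top]
2. nav.h = 92  [main.h = nav.h]
3. nav.x = 357  [nav.left = main.right + 22]
4. nav.w = 95  [nav.w = 95]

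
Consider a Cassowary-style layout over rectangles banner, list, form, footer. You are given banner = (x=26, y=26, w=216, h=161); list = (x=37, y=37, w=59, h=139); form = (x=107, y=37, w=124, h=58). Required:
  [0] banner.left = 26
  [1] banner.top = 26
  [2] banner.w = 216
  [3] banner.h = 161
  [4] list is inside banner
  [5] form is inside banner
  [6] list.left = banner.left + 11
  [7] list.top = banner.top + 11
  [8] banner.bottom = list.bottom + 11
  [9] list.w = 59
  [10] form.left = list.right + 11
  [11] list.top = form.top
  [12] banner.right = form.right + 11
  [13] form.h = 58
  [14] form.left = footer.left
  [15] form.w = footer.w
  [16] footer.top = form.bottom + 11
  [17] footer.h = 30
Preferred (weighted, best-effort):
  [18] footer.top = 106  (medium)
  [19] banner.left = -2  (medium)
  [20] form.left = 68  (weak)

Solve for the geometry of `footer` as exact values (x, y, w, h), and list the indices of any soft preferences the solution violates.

footer = (x=107, y=106, w=124, h=30)
violated soft preferences: 19, 20

1. footer.x = 107  [form.left = footer.left]
2. footer.w = 124  [form.w = footer.w]
3. footer.y = 106  [footer.top = form.bottom + 11]
4. footer.h = 30  [footer.h = 30]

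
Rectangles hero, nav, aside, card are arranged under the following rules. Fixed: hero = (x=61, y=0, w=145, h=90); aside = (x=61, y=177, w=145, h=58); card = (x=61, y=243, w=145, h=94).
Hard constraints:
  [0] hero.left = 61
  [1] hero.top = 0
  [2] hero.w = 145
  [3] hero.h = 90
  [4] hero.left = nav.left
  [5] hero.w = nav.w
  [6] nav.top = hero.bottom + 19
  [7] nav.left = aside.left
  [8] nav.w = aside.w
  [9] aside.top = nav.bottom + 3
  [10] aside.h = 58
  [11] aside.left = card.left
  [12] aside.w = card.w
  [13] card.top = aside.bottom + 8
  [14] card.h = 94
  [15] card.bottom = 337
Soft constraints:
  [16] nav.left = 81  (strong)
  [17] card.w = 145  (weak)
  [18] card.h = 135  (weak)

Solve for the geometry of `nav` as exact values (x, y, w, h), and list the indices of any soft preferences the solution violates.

1. nav.x = 61  [hero.left = nav.left]
2. nav.w = 145  [hero.w = nav.w]
3. nav.y = 109  [nav.top = hero.bottom + 19]
4. nav.h = 65  [aside.top = nav.bottom + 3]

nav = (x=61, y=109, w=145, h=65)
violated soft preferences: 16, 18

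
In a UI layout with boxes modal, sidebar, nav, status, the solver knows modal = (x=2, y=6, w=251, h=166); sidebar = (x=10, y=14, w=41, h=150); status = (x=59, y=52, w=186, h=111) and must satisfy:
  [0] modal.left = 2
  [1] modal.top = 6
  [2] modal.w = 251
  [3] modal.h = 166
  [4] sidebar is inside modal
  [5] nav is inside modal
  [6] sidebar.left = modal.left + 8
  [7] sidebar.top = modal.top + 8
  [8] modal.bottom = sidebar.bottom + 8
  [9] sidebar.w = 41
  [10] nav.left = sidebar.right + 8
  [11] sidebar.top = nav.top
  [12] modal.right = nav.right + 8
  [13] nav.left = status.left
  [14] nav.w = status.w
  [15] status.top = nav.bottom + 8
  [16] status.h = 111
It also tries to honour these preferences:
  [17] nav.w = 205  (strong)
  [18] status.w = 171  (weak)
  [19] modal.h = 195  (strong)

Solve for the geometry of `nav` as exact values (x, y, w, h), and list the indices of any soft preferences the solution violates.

nav = (x=59, y=14, w=186, h=30)
violated soft preferences: 17, 18, 19

1. nav.x = 59  [nav.left = sidebar.right + 8]
2. nav.y = 14  [sidebar.top = nav.top]
3. nav.w = 186  [modal.right = nav.right + 8]
4. nav.h = 30  [status.top = nav.bottom + 8]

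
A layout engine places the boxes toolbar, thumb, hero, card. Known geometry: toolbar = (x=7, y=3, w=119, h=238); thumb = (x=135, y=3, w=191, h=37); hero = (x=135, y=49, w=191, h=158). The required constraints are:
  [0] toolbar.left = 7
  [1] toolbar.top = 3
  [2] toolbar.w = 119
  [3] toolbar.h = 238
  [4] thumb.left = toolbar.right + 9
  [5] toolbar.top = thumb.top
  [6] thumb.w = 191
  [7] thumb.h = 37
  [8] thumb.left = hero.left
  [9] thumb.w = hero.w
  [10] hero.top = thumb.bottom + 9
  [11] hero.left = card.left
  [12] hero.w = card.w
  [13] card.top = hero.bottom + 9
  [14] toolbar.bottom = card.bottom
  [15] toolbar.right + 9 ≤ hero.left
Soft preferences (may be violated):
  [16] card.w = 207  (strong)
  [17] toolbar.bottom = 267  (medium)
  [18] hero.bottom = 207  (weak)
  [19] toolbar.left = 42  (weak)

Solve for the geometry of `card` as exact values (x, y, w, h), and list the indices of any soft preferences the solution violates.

card = (x=135, y=216, w=191, h=25)
violated soft preferences: 16, 17, 19

1. card.x = 135  [hero.left = card.left]
2. card.w = 191  [hero.w = card.w]
3. card.y = 216  [card.top = hero.bottom + 9]
4. card.h = 25  [toolbar.bottom = card.bottom]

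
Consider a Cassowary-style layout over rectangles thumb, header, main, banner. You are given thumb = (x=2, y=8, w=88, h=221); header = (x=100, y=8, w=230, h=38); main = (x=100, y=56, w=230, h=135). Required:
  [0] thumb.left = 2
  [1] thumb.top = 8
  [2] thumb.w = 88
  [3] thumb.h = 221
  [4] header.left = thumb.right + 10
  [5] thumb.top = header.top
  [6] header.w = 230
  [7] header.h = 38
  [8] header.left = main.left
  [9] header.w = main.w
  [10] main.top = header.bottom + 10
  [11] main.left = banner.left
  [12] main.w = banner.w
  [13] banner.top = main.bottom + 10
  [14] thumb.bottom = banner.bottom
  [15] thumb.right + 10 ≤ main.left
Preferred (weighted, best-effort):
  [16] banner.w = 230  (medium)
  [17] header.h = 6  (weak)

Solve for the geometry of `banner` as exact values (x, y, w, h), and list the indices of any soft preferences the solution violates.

1. banner.x = 100  [main.left = banner.left]
2. banner.w = 230  [main.w = banner.w]
3. banner.y = 201  [banner.top = main.bottom + 10]
4. banner.h = 28  [thumb.bottom = banner.bottom]

banner = (x=100, y=201, w=230, h=28)
violated soft preferences: 17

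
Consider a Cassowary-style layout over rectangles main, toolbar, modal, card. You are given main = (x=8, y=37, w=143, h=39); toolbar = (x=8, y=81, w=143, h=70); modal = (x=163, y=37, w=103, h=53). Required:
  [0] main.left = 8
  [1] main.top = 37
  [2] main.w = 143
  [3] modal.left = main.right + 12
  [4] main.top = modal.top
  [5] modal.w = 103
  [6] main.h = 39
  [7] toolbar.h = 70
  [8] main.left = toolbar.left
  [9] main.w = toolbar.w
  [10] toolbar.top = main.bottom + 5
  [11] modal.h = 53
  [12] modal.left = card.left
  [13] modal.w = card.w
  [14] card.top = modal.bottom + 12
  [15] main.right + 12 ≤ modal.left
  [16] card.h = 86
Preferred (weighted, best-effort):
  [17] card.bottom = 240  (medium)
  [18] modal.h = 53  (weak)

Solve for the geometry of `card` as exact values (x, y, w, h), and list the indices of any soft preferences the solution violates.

1. card.x = 163  [modal.left = card.left]
2. card.w = 103  [modal.w = card.w]
3. card.y = 102  [card.top = modal.bottom + 12]
4. card.h = 86  [card.h = 86]

card = (x=163, y=102, w=103, h=86)
violated soft preferences: 17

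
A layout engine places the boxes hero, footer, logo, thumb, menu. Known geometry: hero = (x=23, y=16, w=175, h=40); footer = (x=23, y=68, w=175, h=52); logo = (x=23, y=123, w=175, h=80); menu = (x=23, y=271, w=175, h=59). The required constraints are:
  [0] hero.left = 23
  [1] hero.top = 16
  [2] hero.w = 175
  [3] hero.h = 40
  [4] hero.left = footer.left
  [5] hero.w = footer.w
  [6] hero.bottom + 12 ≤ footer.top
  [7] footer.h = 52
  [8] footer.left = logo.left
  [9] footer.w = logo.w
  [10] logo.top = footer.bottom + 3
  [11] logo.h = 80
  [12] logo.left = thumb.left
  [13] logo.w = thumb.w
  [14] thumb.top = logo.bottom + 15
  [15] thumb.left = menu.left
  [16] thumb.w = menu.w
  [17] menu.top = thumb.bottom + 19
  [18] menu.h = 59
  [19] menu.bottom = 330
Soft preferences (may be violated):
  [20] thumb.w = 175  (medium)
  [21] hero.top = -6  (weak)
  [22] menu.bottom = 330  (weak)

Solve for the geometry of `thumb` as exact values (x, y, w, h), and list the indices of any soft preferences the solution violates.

1. thumb.x = 23  [logo.left = thumb.left]
2. thumb.w = 175  [logo.w = thumb.w]
3. thumb.y = 218  [thumb.top = logo.bottom + 15]
4. thumb.h = 34  [menu.top = thumb.bottom + 19]

thumb = (x=23, y=218, w=175, h=34)
violated soft preferences: 21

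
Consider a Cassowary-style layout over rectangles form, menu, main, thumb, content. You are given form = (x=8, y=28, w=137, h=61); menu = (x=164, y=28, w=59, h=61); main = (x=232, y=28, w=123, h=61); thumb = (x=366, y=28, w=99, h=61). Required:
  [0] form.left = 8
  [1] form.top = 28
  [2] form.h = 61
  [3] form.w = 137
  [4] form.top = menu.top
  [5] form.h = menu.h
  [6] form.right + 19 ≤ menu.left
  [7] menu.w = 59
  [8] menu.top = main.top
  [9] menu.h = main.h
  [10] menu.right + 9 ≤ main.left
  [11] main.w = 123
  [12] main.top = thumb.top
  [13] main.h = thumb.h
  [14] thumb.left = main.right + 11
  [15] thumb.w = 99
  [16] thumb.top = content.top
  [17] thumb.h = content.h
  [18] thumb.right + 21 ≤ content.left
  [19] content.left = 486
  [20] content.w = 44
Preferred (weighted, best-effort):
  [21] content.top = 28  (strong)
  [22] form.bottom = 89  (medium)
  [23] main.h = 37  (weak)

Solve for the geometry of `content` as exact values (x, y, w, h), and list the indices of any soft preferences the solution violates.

content = (x=486, y=28, w=44, h=61)
violated soft preferences: 23

1. content.y = 28  [thumb.top = content.top]
2. content.h = 61  [thumb.h = content.h]
3. content.x = 486  [content.left = 486]
4. content.w = 44  [content.w = 44]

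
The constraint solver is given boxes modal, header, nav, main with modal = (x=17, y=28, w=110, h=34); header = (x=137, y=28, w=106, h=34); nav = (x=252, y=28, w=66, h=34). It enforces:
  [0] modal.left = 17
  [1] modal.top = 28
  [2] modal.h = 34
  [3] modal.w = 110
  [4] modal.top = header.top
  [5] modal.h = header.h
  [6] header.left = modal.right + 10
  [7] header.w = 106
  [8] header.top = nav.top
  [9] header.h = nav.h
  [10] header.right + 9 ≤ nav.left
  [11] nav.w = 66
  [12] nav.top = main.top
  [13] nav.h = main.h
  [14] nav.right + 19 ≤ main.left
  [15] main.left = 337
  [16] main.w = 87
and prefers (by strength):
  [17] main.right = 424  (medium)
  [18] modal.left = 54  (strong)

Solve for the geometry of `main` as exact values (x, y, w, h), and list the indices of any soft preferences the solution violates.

main = (x=337, y=28, w=87, h=34)
violated soft preferences: 18

1. main.y = 28  [nav.top = main.top]
2. main.h = 34  [nav.h = main.h]
3. main.x = 337  [main.left = 337]
4. main.w = 87  [main.w = 87]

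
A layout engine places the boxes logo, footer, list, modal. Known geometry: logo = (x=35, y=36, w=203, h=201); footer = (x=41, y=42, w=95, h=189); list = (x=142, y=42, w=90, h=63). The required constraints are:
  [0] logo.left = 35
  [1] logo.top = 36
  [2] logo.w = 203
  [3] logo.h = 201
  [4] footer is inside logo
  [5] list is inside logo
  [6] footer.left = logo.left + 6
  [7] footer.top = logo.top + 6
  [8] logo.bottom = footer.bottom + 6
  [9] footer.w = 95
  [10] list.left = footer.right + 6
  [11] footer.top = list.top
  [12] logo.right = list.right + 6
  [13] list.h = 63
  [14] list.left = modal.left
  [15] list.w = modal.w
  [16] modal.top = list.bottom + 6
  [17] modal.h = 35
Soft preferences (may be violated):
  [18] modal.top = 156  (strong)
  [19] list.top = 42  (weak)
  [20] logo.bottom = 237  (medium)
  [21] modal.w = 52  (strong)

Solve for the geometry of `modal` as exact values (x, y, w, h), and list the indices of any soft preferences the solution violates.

1. modal.x = 142  [list.left = modal.left]
2. modal.w = 90  [list.w = modal.w]
3. modal.y = 111  [modal.top = list.bottom + 6]
4. modal.h = 35  [modal.h = 35]

modal = (x=142, y=111, w=90, h=35)
violated soft preferences: 18, 21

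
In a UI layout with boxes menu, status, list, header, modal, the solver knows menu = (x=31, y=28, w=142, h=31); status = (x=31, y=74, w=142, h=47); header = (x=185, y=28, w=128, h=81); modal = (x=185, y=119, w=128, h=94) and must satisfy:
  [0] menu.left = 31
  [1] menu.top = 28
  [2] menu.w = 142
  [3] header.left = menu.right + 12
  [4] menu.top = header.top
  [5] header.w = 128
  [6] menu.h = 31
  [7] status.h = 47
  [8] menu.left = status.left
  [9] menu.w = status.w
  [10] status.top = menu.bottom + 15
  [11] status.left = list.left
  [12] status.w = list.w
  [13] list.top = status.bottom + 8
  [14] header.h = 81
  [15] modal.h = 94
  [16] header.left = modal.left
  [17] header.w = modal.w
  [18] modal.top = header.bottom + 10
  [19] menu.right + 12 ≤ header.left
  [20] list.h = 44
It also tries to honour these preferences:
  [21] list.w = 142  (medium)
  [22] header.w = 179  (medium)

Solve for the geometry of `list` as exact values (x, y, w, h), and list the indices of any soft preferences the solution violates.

1. list.x = 31  [status.left = list.left]
2. list.w = 142  [status.w = list.w]
3. list.y = 129  [list.top = status.bottom + 8]
4. list.h = 44  [list.h = 44]

list = (x=31, y=129, w=142, h=44)
violated soft preferences: 22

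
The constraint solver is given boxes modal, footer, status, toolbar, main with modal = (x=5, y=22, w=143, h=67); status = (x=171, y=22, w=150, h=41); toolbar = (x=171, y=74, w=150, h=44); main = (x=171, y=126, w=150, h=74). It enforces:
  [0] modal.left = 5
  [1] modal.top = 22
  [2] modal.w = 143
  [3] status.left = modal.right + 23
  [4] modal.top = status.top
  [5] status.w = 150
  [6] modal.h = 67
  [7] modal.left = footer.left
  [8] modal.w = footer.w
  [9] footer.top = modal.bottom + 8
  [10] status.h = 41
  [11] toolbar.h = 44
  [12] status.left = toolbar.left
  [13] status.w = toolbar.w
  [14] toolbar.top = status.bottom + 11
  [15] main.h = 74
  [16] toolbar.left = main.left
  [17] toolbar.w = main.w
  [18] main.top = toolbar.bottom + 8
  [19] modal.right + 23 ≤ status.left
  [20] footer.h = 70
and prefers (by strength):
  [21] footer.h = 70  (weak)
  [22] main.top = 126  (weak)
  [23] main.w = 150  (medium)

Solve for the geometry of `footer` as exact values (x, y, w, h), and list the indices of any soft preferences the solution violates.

1. footer.x = 5  [modal.left = footer.left]
2. footer.w = 143  [modal.w = footer.w]
3. footer.y = 97  [footer.top = modal.bottom + 8]
4. footer.h = 70  [footer.h = 70]

footer = (x=5, y=97, w=143, h=70)
violated soft preferences: none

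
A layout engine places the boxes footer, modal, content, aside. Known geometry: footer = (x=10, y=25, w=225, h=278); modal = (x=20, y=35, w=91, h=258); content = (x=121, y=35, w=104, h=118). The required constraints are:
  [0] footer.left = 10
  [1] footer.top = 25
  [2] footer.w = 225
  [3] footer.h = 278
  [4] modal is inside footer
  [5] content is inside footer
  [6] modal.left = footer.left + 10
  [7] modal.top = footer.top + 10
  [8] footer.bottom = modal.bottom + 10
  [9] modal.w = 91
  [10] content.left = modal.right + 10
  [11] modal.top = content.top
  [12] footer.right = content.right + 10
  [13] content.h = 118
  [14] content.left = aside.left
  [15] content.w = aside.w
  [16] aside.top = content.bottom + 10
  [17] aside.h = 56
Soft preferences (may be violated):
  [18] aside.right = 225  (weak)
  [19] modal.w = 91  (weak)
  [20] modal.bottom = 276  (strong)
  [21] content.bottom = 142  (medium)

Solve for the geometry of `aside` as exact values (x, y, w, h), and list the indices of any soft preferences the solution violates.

1. aside.x = 121  [content.left = aside.left]
2. aside.w = 104  [content.w = aside.w]
3. aside.y = 163  [aside.top = content.bottom + 10]
4. aside.h = 56  [aside.h = 56]

aside = (x=121, y=163, w=104, h=56)
violated soft preferences: 20, 21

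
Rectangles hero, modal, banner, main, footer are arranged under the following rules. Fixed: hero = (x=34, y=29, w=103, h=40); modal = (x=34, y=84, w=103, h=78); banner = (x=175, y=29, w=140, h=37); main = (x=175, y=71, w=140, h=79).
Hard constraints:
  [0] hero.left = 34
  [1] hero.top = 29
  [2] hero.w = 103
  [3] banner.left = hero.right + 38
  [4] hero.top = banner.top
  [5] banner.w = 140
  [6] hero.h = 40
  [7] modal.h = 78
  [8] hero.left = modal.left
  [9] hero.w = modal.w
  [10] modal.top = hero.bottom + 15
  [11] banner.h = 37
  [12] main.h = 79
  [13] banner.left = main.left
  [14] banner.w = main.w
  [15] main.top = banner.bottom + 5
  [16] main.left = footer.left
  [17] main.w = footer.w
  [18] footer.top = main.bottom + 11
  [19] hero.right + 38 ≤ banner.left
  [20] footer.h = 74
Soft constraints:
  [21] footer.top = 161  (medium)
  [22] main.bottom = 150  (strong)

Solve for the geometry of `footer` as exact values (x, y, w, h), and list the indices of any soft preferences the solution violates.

footer = (x=175, y=161, w=140, h=74)
violated soft preferences: none

1. footer.x = 175  [main.left = footer.left]
2. footer.w = 140  [main.w = footer.w]
3. footer.y = 161  [footer.top = main.bottom + 11]
4. footer.h = 74  [footer.h = 74]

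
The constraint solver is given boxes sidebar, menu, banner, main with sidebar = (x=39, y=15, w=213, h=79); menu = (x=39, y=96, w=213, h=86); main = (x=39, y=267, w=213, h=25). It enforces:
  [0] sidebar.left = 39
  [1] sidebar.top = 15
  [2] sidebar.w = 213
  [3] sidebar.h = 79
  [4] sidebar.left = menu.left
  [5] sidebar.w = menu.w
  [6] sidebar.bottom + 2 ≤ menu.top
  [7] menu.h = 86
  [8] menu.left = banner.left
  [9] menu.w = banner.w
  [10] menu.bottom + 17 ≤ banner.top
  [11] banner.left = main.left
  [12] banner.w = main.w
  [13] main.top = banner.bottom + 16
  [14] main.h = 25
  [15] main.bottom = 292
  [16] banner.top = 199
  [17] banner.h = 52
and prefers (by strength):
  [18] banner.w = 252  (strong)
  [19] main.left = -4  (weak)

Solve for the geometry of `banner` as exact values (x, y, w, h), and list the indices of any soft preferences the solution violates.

1. banner.x = 39  [menu.left = banner.left]
2. banner.w = 213  [menu.w = banner.w]
3. banner.y = 199  [banner.top = 199]
4. banner.h = 52  [banner.h = 52]

banner = (x=39, y=199, w=213, h=52)
violated soft preferences: 18, 19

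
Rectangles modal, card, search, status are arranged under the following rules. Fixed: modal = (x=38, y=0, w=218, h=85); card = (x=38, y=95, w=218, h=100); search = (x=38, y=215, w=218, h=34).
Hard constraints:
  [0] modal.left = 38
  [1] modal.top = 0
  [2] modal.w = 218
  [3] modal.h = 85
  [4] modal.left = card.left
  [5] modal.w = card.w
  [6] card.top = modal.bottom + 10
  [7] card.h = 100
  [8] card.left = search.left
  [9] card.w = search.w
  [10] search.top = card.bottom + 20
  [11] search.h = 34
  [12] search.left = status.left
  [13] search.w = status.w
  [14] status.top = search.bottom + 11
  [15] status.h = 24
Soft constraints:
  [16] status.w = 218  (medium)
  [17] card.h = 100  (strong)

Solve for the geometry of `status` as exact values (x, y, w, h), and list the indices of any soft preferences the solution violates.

status = (x=38, y=260, w=218, h=24)
violated soft preferences: none

1. status.x = 38  [search.left = status.left]
2. status.w = 218  [search.w = status.w]
3. status.y = 260  [status.top = search.bottom + 11]
4. status.h = 24  [status.h = 24]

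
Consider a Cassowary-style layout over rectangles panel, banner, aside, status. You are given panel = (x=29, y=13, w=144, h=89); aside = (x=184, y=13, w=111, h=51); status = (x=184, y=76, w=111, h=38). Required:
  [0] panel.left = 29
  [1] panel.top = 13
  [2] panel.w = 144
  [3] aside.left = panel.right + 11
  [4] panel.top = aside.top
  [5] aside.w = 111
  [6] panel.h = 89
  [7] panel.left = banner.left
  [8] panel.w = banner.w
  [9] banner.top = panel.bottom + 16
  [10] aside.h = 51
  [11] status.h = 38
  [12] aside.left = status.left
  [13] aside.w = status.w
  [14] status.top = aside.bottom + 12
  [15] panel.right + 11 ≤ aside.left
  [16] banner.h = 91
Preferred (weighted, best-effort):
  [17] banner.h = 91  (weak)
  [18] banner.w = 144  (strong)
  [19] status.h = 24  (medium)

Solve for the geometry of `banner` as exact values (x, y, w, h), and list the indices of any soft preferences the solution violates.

banner = (x=29, y=118, w=144, h=91)
violated soft preferences: 19

1. banner.x = 29  [panel.left = banner.left]
2. banner.w = 144  [panel.w = banner.w]
3. banner.y = 118  [banner.top = panel.bottom + 16]
4. banner.h = 91  [banner.h = 91]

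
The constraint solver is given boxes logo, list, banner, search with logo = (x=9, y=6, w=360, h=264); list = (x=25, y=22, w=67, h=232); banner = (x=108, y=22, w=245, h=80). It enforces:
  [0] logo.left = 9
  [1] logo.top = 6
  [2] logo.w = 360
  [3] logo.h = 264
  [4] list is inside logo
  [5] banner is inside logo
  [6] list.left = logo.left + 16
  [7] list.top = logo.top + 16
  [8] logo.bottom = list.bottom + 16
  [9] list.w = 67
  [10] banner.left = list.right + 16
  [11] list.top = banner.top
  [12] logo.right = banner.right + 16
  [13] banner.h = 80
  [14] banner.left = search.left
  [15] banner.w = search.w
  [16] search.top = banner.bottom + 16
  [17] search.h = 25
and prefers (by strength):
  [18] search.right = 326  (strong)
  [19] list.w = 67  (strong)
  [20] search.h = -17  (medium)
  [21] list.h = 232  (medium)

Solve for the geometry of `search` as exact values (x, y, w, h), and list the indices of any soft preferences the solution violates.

1. search.x = 108  [banner.left = search.left]
2. search.w = 245  [banner.w = search.w]
3. search.y = 118  [search.top = banner.bottom + 16]
4. search.h = 25  [search.h = 25]

search = (x=108, y=118, w=245, h=25)
violated soft preferences: 18, 20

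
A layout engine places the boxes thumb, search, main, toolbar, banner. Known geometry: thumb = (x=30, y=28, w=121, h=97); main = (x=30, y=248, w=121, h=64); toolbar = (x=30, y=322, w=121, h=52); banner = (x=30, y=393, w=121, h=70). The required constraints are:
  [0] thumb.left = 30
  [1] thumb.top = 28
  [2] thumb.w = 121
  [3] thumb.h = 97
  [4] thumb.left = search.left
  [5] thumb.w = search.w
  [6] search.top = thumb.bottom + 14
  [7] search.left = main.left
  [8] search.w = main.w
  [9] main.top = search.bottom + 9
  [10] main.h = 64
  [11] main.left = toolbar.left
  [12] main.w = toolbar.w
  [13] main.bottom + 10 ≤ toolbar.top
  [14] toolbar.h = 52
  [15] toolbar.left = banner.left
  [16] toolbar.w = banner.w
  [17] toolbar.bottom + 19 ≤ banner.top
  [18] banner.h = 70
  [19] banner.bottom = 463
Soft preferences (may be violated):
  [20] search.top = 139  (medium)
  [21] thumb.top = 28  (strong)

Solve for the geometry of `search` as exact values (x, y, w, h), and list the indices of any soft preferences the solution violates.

1. search.x = 30  [thumb.left = search.left]
2. search.w = 121  [thumb.w = search.w]
3. search.y = 139  [search.top = thumb.bottom + 14]
4. search.h = 100  [main.top = search.bottom + 9]

search = (x=30, y=139, w=121, h=100)
violated soft preferences: none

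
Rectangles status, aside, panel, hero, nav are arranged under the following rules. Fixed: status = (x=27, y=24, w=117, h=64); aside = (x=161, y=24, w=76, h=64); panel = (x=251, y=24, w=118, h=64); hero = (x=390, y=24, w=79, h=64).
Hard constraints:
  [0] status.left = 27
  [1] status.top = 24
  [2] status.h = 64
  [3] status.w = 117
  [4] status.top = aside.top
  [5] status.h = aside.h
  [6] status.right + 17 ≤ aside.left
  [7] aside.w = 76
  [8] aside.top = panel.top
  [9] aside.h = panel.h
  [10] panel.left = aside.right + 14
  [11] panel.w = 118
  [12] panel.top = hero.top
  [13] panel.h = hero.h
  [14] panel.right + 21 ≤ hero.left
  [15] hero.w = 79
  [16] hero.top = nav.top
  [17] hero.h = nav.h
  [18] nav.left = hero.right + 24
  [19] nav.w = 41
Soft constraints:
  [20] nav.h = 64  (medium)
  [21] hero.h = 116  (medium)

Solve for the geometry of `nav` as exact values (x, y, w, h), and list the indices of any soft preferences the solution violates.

1. nav.y = 24  [hero.top = nav.top]
2. nav.h = 64  [hero.h = nav.h]
3. nav.x = 493  [nav.left = hero.right + 24]
4. nav.w = 41  [nav.w = 41]

nav = (x=493, y=24, w=41, h=64)
violated soft preferences: 21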